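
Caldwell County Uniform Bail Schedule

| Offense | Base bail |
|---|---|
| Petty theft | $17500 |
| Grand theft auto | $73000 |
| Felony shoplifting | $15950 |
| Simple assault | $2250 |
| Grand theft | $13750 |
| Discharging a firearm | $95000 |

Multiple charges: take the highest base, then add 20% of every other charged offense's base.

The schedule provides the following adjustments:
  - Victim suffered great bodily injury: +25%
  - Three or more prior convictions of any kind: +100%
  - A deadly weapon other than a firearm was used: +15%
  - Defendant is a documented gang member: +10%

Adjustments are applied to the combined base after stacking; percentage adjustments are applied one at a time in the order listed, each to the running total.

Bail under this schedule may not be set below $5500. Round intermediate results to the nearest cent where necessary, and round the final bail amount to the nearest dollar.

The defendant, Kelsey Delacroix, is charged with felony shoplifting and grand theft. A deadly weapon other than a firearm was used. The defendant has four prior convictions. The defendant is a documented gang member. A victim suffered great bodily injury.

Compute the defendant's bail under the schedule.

$59139

Base amounts from the schedule: felony shoplifting $15950; grand theft $13750.
Stacking rule: highest base plus 20% of each additional charge. Highest is felony shoplifting at $15950. Additional: $13750 × 20% = $2750. Combined base = $15950 + $2750 = $18700.
Victim suffered great bodily injury (+25%): $18700 × 1.25 = $23375.
Three or more prior convictions of any kind (+100%): $23375 × 2 = $46750.
A deadly weapon other than a firearm was used (+15%): $46750 × 1.15 = $53762.50.
Defendant is a documented gang member (+10%): $53762.50 × 1.1 = $59138.75.
$59138.75 is at or above the $5500 minimum.
Rounded to the nearest dollar: $59139.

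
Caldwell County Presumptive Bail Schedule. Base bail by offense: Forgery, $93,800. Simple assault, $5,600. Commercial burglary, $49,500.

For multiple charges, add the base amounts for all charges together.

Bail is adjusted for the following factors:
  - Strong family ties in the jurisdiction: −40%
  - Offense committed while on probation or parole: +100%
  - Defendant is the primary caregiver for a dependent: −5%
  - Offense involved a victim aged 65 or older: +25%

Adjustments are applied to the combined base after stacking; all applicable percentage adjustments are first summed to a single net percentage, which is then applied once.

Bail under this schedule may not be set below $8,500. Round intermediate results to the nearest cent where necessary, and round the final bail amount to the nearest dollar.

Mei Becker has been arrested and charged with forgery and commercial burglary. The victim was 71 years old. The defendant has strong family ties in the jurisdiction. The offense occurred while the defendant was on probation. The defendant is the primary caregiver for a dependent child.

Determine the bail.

Base amounts from the schedule: forgery $93,800; commercial burglary $49,500.
Stacking rule: sum of all bases. $93,800 + $49,500 = $143,300.
Net percentage adjustment: −40% +100% −5% +25% = +80%. $143,300 × 1.8 = $257,940.
$257,940 is at or above the $8,500 minimum.

$257,940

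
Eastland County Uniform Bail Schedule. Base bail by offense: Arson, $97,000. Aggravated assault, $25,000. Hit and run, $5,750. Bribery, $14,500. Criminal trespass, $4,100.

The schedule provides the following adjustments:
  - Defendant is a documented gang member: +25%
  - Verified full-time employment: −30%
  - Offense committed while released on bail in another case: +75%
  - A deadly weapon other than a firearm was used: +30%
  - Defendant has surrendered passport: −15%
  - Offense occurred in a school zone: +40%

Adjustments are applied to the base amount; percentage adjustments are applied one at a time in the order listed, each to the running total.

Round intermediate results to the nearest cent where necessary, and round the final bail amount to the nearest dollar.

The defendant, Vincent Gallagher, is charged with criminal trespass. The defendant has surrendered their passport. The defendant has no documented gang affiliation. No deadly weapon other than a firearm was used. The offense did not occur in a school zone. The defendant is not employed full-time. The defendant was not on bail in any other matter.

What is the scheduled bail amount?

$3,485

Base amounts from the schedule: criminal trespass $4,100.
Single charge. Combined base = $4,100.
Defendant has surrendered passport (−15%): $4,100 × 0.85 = $3,485.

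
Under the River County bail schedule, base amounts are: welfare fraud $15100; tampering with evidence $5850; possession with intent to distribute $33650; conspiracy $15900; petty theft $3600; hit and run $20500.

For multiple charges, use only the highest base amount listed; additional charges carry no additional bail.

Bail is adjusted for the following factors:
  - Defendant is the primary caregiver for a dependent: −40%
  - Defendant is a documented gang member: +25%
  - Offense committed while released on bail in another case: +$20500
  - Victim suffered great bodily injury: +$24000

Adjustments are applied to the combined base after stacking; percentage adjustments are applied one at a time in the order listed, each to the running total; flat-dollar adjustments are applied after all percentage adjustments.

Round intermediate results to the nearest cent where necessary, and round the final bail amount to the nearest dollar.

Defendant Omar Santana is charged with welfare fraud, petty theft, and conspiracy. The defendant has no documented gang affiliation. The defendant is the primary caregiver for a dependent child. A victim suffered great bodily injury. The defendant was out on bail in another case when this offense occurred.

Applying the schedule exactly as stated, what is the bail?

$54040

Base amounts from the schedule: welfare fraud $15100; petty theft $3600; conspiracy $15900.
Stacking rule: use the highest base only. Highest is conspiracy at $15900. Combined base = $15900.
Defendant is the primary caregiver for a dependent (−40%): $15900 × 0.6 = $9540.
Offense committed while released on bail in another case (+$20500 flat): $9540 + $20500 = $30040.
Victim suffered great bodily injury (+$24000 flat): $30040 + $24000 = $54040.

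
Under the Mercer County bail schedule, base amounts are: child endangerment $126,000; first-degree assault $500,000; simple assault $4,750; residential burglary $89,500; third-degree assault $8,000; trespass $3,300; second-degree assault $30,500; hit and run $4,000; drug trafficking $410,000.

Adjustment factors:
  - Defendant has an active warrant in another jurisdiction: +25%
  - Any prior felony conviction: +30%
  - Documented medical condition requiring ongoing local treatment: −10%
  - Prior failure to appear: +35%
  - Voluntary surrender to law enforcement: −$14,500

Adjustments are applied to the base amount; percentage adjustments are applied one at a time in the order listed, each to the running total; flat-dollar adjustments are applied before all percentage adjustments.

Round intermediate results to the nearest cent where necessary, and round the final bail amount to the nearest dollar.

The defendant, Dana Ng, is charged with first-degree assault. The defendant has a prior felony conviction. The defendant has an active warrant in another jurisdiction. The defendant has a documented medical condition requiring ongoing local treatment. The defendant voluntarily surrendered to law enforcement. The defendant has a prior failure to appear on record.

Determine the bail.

$958,559

Base amounts from the schedule: first-degree assault $500,000.
Single charge. Combined base = $500,000.
Voluntary surrender to law enforcement (−$14,500 flat): $500,000 − $14,500 = $485,500.
Defendant has an active warrant in another jurisdiction (+25%): $485,500 × 1.25 = $606,875.
Any prior felony conviction (+30%): $606,875 × 1.3 = $788,937.50.
Documented medical condition requiring ongoing local treatment (−10%): $788,937.50 × 0.9 = $710,043.75.
Prior failure to appear (+35%): $710,043.75 × 1.35 = $958,559.06.
Rounded to the nearest dollar: $958,559.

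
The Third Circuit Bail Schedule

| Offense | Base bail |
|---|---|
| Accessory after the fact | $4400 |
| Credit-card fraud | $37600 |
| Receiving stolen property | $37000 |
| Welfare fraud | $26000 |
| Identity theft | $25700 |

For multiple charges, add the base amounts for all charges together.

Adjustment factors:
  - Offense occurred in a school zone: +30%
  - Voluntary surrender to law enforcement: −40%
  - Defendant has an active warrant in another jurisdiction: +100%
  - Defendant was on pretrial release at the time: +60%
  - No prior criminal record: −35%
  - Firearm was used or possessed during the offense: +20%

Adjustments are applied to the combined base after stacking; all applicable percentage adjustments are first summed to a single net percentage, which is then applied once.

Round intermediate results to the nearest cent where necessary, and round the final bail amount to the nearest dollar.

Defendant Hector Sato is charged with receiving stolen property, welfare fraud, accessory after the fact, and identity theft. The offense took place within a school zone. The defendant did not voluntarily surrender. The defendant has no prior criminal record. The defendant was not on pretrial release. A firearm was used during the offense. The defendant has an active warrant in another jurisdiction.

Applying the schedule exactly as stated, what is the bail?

Base amounts from the schedule: receiving stolen property $37000; welfare fraud $26000; accessory after the fact $4400; identity theft $25700.
Stacking rule: sum of all bases. $37000 + $26000 + $4400 + $25700 = $93100.
Net percentage adjustment: +30% +100% −35% +20% = +115%. $93100 × 2.15 = $200165.

$200165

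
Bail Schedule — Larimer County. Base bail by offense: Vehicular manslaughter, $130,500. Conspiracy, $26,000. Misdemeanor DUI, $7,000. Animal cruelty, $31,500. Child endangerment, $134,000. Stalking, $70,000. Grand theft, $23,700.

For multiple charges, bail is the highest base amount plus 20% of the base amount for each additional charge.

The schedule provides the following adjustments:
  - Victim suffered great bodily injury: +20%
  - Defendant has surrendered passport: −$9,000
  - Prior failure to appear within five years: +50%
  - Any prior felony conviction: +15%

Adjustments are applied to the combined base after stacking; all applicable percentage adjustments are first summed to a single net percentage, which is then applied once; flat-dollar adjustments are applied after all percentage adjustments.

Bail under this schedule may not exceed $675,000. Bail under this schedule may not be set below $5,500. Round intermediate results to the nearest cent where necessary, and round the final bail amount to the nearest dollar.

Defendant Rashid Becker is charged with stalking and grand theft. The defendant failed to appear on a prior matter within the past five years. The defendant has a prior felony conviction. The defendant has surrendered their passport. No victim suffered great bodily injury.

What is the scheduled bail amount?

Base amounts from the schedule: stalking $70,000; grand theft $23,700.
Stacking rule: highest base plus 20% of each additional charge. Highest is stalking at $70,000. Additional: $23,700 × 20% = $4,740. Combined base = $70,000 + $4,740 = $74,740.
Net percentage adjustment: +50% +15% = +65%. $74,740 × 1.65 = $123,321.
Defendant has surrendered passport (−$9,000 flat): $123,321 − $9,000 = $114,321.
$114,321 is within the $675,000 maximum.
$114,321 is at or above the $5,500 minimum.

$114,321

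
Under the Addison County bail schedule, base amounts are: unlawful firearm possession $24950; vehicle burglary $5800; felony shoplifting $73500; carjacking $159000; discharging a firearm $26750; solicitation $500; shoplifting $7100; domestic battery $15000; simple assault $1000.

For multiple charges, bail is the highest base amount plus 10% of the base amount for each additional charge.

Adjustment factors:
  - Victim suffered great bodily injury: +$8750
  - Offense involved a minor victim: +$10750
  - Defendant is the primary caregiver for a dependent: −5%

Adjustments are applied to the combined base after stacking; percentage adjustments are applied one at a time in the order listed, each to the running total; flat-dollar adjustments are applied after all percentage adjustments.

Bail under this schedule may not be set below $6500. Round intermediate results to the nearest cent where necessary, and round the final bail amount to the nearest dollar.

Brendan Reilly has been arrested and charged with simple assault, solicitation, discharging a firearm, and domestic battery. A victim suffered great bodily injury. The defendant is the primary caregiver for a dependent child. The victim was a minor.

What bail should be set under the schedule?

Base amounts from the schedule: simple assault $1000; solicitation $500; discharging a firearm $26750; domestic battery $15000.
Stacking rule: highest base plus 10% of each additional charge. Highest is discharging a firearm at $26750. Additional: $1000 × 10% = $100; $500 × 10% = $50; $15000 × 10% = $1500. Combined base = $26750 + $1650 = $28400.
Defendant is the primary caregiver for a dependent (−5%): $28400 × 0.95 = $26980.
Victim suffered great bodily injury (+$8750 flat): $26980 + $8750 = $35730.
Offense involved a minor victim (+$10750 flat): $35730 + $10750 = $46480.
$46480 is at or above the $6500 minimum.

$46480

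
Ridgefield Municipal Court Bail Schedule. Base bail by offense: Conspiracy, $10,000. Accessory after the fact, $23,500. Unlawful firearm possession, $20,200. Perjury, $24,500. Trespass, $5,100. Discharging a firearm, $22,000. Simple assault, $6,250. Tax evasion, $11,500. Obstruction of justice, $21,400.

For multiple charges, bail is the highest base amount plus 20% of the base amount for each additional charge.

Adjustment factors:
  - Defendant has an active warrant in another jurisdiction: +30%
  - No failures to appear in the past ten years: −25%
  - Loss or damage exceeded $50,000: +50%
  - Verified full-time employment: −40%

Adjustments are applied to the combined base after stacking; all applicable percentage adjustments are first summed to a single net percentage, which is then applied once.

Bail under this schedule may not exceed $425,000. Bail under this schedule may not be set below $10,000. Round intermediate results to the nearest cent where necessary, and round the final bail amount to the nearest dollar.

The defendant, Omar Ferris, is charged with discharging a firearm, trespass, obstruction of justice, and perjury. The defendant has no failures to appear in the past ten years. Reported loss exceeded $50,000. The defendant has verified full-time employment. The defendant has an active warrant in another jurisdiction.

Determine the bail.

Base amounts from the schedule: discharging a firearm $22,000; trespass $5,100; obstruction of justice $21,400; perjury $24,500.
Stacking rule: highest base plus 20% of each additional charge. Highest is perjury at $24,500. Additional: $22,000 × 20% = $4,400; $5,100 × 20% = $1,020; $21,400 × 20% = $4,280. Combined base = $24,500 + $9,700 = $34,200.
Net percentage adjustment: +30% −25% +50% −40% = +15%. $34,200 × 1.15 = $39,330.
$39,330 is within the $425,000 maximum.
$39,330 is at or above the $10,000 minimum.

$39,330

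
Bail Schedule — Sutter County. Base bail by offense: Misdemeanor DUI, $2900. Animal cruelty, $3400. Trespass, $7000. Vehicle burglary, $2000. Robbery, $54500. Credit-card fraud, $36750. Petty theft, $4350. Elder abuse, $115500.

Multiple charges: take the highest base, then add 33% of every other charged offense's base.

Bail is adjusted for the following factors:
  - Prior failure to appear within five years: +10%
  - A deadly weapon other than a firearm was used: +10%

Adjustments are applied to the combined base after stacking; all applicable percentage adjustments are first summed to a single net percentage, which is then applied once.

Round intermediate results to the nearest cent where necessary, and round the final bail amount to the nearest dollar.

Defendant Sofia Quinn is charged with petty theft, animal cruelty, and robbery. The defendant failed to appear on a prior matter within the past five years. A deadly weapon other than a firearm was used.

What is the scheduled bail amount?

$68469

Base amounts from the schedule: petty theft $4350; animal cruelty $3400; robbery $54500.
Stacking rule: highest base plus 33% of each additional charge. Highest is robbery at $54500. Additional: $4350 × 33% = $1435.50; $3400 × 33% = $1122. Combined base = $54500 + $2557.50 = $57057.50.
Net percentage adjustment: +10% +10% = +20%. $57057.50 × 1.2 = $68469.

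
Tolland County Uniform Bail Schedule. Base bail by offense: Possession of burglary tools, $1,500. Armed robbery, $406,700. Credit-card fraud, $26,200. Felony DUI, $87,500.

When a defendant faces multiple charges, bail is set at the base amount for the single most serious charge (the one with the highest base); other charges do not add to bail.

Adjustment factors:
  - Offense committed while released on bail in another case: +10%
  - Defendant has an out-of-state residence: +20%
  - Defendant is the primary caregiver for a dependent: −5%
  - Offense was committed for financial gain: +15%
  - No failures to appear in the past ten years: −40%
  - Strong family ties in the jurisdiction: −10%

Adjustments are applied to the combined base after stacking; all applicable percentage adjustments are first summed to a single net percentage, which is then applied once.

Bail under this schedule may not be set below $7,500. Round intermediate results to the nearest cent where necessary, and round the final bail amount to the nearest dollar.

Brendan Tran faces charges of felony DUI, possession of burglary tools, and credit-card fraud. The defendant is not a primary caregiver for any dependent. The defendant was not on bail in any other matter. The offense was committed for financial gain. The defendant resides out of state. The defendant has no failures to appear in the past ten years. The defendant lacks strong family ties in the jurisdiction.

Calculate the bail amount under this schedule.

$83,125

Base amounts from the schedule: felony DUI $87,500; possession of burglary tools $1,500; credit-card fraud $26,200.
Stacking rule: use the highest base only. Highest is felony DUI at $87,500. Combined base = $87,500.
Net percentage adjustment: +20% +15% −40% = −5%. $87,500 × 0.95 = $83,125.
$83,125 is at or above the $7,500 minimum.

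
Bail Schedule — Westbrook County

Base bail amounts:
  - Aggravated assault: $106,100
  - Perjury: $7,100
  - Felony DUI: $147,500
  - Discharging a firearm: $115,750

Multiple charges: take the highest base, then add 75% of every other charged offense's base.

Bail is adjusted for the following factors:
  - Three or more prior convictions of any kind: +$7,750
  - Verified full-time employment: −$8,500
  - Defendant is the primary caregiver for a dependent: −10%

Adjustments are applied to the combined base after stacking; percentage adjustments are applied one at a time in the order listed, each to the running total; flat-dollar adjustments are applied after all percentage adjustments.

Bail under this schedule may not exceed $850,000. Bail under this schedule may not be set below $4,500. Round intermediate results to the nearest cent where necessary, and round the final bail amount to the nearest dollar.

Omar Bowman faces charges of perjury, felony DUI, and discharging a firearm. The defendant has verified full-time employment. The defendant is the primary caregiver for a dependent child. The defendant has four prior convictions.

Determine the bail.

Base amounts from the schedule: perjury $7,100; felony DUI $147,500; discharging a firearm $115,750.
Stacking rule: highest base plus 75% of each additional charge. Highest is felony DUI at $147,500. Additional: $7,100 × 75% = $5,325; $115,750 × 75% = $86,812.50. Combined base = $147,500 + $92,137.50 = $239,637.50.
Defendant is the primary caregiver for a dependent (−10%): $239,637.50 × 0.9 = $215,673.75.
Three or more prior convictions of any kind (+$7,750 flat): $215,673.75 + $7,750 = $223,423.75.
Verified full-time employment (−$8,500 flat): $223,423.75 − $8,500 = $214,923.75.
$214,923.75 is within the $850,000 maximum.
$214,923.75 is at or above the $4,500 minimum.
Rounded to the nearest dollar: $214,924.

$214,924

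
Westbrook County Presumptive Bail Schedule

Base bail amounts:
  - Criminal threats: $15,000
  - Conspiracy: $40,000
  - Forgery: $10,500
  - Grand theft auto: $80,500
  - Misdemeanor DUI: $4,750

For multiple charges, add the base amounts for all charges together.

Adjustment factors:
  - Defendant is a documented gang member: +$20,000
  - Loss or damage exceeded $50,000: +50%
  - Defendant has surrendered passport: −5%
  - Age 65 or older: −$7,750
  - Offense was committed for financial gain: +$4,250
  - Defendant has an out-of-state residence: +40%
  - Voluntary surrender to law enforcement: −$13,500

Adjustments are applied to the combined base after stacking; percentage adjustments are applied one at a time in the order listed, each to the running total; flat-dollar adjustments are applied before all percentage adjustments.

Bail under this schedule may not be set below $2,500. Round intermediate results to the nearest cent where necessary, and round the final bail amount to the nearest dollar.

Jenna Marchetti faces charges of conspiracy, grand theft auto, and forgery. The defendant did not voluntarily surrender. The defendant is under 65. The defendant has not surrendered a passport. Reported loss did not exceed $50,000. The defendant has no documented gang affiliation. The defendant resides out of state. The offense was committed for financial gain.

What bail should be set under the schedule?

$189,350

Base amounts from the schedule: conspiracy $40,000; grand theft auto $80,500; forgery $10,500.
Stacking rule: sum of all bases. $40,000 + $80,500 + $10,500 = $131,000.
Offense was committed for financial gain (+$4,250 flat): $131,000 + $4,250 = $135,250.
Defendant has an out-of-state residence (+40%): $135,250 × 1.4 = $189,350.
$189,350 is at or above the $2,500 minimum.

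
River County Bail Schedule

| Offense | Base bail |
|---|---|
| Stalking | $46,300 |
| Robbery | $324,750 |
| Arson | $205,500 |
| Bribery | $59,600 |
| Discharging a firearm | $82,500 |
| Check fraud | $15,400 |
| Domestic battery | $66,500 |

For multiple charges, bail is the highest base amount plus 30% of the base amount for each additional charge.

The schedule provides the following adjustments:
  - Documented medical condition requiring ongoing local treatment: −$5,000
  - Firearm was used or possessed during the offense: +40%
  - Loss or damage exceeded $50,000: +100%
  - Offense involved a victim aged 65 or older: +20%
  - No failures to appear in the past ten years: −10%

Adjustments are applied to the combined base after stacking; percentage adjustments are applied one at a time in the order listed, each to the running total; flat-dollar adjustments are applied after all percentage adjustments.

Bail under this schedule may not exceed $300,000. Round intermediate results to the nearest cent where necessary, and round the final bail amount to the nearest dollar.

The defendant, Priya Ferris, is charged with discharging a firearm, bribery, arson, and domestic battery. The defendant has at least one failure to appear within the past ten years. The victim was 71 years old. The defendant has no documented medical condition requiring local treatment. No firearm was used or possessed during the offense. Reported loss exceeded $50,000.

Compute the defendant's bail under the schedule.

$300,000

Base amounts from the schedule: discharging a firearm $82,500; bribery $59,600; arson $205,500; domestic battery $66,500.
Stacking rule: highest base plus 30% of each additional charge. Highest is arson at $205,500. Additional: $82,500 × 30% = $24,750; $59,600 × 30% = $17,880; $66,500 × 30% = $19,950. Combined base = $205,500 + $62,580 = $268,080.
Loss or damage exceeded $50,000 (+100%): $268,080 × 2 = $536,160.
Offense involved a victim aged 65 or older (+20%): $536,160 × 1.2 = $643,392.
Result $643,392 exceeds the maximum of $300,000; bail is capped at $300,000.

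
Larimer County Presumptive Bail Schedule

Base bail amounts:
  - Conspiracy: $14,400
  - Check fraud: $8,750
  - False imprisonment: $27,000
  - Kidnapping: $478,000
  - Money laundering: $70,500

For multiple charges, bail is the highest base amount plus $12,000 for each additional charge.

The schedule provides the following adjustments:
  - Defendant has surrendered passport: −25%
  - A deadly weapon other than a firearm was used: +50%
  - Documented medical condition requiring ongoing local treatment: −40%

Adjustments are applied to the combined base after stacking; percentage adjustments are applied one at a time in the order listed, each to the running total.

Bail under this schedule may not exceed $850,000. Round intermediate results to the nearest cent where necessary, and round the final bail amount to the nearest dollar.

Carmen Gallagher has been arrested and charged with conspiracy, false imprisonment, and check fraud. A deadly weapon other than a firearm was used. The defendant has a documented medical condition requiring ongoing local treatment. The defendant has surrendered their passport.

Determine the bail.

$34,425

Base amounts from the schedule: conspiracy $14,400; false imprisonment $27,000; check fraud $8,750.
Stacking rule: highest base plus $12,000 per additional charge. Highest is false imprisonment at $27,000; 2 additional charges → +$24,000. Combined base = $51,000.
Defendant has surrendered passport (−25%): $51,000 × 0.75 = $38,250.
A deadly weapon other than a firearm was used (+50%): $38,250 × 1.5 = $57,375.
Documented medical condition requiring ongoing local treatment (−40%): $57,375 × 0.6 = $34,425.
$34,425 is within the $850,000 maximum.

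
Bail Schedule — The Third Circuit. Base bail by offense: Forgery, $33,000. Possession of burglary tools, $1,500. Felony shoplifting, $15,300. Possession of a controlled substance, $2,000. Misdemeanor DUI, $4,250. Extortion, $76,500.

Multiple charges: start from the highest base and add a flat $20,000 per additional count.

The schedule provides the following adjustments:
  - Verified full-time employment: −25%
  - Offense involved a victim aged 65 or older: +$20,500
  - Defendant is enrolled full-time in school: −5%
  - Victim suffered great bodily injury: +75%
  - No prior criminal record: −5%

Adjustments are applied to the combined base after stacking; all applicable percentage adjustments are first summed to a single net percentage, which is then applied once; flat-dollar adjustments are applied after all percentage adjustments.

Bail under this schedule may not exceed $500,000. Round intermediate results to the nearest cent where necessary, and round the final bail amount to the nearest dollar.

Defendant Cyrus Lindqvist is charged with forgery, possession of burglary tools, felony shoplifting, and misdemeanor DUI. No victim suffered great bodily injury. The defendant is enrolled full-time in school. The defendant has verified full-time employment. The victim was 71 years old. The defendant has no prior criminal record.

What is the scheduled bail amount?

$80,950

Base amounts from the schedule: forgery $33,000; possession of burglary tools $1,500; felony shoplifting $15,300; misdemeanor DUI $4,250.
Stacking rule: highest base plus $20,000 per additional charge. Highest is forgery at $33,000; 3 additional charges → +$60,000. Combined base = $93,000.
Net percentage adjustment: −25% −5% −5% = −35%. $93,000 × 0.65 = $60,450.
Offense involved a victim aged 65 or older (+$20,500 flat): $60,450 + $20,500 = $80,950.
$80,950 is within the $500,000 maximum.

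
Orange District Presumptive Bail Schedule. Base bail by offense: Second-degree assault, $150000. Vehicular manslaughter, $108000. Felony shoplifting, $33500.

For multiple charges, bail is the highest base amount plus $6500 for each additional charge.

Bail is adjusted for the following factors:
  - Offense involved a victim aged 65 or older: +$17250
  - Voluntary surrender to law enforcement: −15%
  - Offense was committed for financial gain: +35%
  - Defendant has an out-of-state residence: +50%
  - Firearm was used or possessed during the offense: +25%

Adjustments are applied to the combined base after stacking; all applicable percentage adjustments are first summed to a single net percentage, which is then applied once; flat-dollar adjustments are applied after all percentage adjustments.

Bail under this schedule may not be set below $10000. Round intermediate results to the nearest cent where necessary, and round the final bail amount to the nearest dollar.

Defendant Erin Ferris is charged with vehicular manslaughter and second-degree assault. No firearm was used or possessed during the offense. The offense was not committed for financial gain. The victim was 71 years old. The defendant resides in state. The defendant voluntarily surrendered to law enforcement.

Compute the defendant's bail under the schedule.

Base amounts from the schedule: vehicular manslaughter $108000; second-degree assault $150000.
Stacking rule: highest base plus $6500 per additional charge. Highest is second-degree assault at $150000; 1 additional charge → +$6500. Combined base = $156500.
Voluntary surrender to law enforcement (−15%): $156500 × 0.85 = $133025.
Offense involved a victim aged 65 or older (+$17250 flat): $133025 + $17250 = $150275.
$150275 is at or above the $10000 minimum.

$150275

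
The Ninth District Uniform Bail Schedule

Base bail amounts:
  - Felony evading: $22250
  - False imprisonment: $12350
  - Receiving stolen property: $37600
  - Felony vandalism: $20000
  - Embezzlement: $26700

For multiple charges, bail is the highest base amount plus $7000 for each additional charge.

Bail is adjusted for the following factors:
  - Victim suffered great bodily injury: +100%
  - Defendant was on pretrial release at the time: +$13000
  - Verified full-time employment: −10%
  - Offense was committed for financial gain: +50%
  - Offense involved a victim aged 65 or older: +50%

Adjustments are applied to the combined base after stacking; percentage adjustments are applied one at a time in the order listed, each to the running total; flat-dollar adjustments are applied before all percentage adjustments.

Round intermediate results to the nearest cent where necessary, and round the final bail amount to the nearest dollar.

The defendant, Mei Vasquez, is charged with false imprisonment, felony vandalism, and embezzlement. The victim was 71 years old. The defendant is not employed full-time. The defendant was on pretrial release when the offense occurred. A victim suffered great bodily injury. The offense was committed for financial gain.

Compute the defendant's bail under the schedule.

$241650

Base amounts from the schedule: false imprisonment $12350; felony vandalism $20000; embezzlement $26700.
Stacking rule: highest base plus $7000 per additional charge. Highest is embezzlement at $26700; 2 additional charges → +$14000. Combined base = $40700.
Defendant was on pretrial release at the time (+$13000 flat): $40700 + $13000 = $53700.
Victim suffered great bodily injury (+100%): $53700 × 2 = $107400.
Offense was committed for financial gain (+50%): $107400 × 1.5 = $161100.
Offense involved a victim aged 65 or older (+50%): $161100 × 1.5 = $241650.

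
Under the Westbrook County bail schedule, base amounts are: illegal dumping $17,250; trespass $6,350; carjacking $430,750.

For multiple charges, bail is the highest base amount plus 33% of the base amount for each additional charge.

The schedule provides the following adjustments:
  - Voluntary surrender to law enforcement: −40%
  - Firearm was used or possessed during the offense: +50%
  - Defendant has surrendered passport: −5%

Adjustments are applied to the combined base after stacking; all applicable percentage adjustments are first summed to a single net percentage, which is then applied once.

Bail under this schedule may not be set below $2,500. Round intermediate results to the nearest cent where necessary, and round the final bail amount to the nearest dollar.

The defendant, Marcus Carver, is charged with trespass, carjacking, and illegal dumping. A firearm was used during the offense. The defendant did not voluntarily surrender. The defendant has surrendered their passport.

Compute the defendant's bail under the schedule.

Base amounts from the schedule: trespass $6,350; carjacking $430,750; illegal dumping $17,250.
Stacking rule: highest base plus 33% of each additional charge. Highest is carjacking at $430,750. Additional: $6,350 × 33% = $2,095.50; $17,250 × 33% = $5,692.50. Combined base = $430,750 + $7,788 = $438,538.
Net percentage adjustment: +50% −5% = +45%. $438,538 × 1.45 = $635,880.10.
$635,880.10 is at or above the $2,500 minimum.
Rounded to the nearest dollar: $635,880.

$635,880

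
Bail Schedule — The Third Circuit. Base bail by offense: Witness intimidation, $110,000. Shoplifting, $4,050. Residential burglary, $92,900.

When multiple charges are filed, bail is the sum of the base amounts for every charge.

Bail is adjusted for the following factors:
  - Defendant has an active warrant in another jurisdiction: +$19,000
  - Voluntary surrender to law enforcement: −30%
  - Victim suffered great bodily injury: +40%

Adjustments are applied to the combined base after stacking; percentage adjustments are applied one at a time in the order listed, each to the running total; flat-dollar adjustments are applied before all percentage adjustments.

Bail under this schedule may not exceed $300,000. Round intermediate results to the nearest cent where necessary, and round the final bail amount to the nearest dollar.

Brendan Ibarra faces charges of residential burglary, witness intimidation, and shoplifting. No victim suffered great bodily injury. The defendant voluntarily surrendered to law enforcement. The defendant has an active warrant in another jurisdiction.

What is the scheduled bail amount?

$158,165

Base amounts from the schedule: residential burglary $92,900; witness intimidation $110,000; shoplifting $4,050.
Stacking rule: sum of all bases. $92,900 + $110,000 + $4,050 = $206,950.
Defendant has an active warrant in another jurisdiction (+$19,000 flat): $206,950 + $19,000 = $225,950.
Voluntary surrender to law enforcement (−30%): $225,950 × 0.7 = $158,165.
$158,165 is within the $300,000 maximum.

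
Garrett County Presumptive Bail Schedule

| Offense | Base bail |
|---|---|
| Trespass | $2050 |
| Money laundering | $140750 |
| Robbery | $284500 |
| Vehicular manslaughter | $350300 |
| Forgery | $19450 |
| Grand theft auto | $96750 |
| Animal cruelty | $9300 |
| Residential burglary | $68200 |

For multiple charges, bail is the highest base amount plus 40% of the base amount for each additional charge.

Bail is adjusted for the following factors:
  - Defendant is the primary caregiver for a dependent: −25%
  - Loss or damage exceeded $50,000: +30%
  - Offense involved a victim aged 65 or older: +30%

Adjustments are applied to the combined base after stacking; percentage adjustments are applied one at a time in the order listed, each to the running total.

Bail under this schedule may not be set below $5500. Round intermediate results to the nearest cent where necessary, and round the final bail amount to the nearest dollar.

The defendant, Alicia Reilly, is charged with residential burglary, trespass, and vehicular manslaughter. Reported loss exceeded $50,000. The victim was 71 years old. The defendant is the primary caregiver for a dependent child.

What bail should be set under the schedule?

$479622

Base amounts from the schedule: residential burglary $68200; trespass $2050; vehicular manslaughter $350300.
Stacking rule: highest base plus 40% of each additional charge. Highest is vehicular manslaughter at $350300. Additional: $68200 × 40% = $27280; $2050 × 40% = $820. Combined base = $350300 + $28100 = $378400.
Defendant is the primary caregiver for a dependent (−25%): $378400 × 0.75 = $283800.
Loss or damage exceeded $50,000 (+30%): $283800 × 1.3 = $368940.
Offense involved a victim aged 65 or older (+30%): $368940 × 1.3 = $479622.
$479622 is at or above the $5500 minimum.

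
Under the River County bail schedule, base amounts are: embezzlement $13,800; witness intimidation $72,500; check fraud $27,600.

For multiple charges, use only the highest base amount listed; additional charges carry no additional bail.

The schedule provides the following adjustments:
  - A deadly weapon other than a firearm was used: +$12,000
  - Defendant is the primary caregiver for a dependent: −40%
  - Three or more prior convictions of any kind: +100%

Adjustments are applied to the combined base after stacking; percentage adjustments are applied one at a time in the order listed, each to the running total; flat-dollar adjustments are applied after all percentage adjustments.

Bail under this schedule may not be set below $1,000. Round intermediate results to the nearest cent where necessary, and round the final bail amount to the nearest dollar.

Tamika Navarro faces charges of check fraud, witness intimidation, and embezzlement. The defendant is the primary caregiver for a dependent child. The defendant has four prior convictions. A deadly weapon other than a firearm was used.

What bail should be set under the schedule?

Base amounts from the schedule: check fraud $27,600; witness intimidation $72,500; embezzlement $13,800.
Stacking rule: use the highest base only. Highest is witness intimidation at $72,500. Combined base = $72,500.
Defendant is the primary caregiver for a dependent (−40%): $72,500 × 0.6 = $43,500.
Three or more prior convictions of any kind (+100%): $43,500 × 2 = $87,000.
A deadly weapon other than a firearm was used (+$12,000 flat): $87,000 + $12,000 = $99,000.
$99,000 is at or above the $1,000 minimum.

$99,000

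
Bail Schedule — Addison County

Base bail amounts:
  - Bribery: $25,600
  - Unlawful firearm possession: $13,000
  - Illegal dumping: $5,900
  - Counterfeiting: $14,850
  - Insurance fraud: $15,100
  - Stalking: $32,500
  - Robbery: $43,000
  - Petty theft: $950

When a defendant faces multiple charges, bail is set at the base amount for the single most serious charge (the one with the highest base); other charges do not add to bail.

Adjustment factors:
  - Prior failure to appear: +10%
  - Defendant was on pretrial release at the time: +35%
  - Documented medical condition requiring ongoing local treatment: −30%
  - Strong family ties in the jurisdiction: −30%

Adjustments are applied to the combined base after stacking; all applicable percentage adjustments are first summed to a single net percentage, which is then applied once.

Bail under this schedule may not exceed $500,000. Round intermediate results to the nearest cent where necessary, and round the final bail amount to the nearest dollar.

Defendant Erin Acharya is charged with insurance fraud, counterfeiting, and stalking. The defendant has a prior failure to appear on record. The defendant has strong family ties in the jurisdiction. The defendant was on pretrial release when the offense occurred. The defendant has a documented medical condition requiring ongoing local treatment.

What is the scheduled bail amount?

$27,625

Base amounts from the schedule: insurance fraud $15,100; counterfeiting $14,850; stalking $32,500.
Stacking rule: use the highest base only. Highest is stalking at $32,500. Combined base = $32,500.
Net percentage adjustment: +10% +35% −30% −30% = −15%. $32,500 × 0.85 = $27,625.
$27,625 is within the $500,000 maximum.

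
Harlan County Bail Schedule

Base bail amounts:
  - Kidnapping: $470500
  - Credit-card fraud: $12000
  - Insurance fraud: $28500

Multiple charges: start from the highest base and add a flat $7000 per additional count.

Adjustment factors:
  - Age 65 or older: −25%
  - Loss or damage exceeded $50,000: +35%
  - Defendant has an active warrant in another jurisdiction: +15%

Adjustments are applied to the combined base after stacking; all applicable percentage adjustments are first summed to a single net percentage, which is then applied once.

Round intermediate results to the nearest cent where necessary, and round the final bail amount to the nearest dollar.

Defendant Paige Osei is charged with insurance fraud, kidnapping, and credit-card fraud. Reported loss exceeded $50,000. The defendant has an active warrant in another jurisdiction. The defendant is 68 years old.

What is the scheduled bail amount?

Base amounts from the schedule: insurance fraud $28500; kidnapping $470500; credit-card fraud $12000.
Stacking rule: highest base plus $7000 per additional charge. Highest is kidnapping at $470500; 2 additional charges → +$14000. Combined base = $484500.
Net percentage adjustment: −25% +35% +15% = +25%. $484500 × 1.25 = $605625.

$605625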